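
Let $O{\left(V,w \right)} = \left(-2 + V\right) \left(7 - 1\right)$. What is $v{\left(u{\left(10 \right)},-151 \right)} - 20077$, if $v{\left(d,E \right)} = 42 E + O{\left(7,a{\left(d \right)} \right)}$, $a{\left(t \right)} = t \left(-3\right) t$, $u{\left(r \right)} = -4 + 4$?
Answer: $-26389$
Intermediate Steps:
$u{\left(r \right)} = 0$
$a{\left(t \right)} = - 3 t^{2}$ ($a{\left(t \right)} = - 3 t t = - 3 t^{2}$)
$O{\left(V,w \right)} = -12 + 6 V$ ($O{\left(V,w \right)} = \left(-2 + V\right) 6 = -12 + 6 V$)
$v{\left(d,E \right)} = 30 + 42 E$ ($v{\left(d,E \right)} = 42 E + \left(-12 + 6 \cdot 7\right) = 42 E + \left(-12 + 42\right) = 42 E + 30 = 30 + 42 E$)
$v{\left(u{\left(10 \right)},-151 \right)} - 20077 = \left(30 + 42 \left(-151\right)\right) - 20077 = \left(30 - 6342\right) - 20077 = -6312 - 20077 = -26389$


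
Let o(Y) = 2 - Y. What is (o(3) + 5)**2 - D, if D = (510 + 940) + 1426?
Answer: -2860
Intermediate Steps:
D = 2876 (D = 1450 + 1426 = 2876)
(o(3) + 5)**2 - D = ((2 - 1*3) + 5)**2 - 1*2876 = ((2 - 3) + 5)**2 - 2876 = (-1 + 5)**2 - 2876 = 4**2 - 2876 = 16 - 2876 = -2860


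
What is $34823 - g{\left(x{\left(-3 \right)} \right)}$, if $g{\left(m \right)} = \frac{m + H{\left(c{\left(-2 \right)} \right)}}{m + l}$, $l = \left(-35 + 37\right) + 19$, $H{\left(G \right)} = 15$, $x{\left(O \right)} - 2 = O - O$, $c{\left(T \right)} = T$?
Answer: $\frac{800912}{23} \approx 34822.0$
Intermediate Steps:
$x{\left(O \right)} = 2$ ($x{\left(O \right)} = 2 + \left(O - O\right) = 2 + 0 = 2$)
$l = 21$ ($l = 2 + 19 = 21$)
$g{\left(m \right)} = \frac{15 + m}{21 + m}$ ($g{\left(m \right)} = \frac{m + 15}{m + 21} = \frac{15 + m}{21 + m}$)
$34823 - g{\left(x{\left(-3 \right)} \right)} = 34823 - \frac{15 + 2}{21 + 2} = 34823 - \frac{1}{23} \cdot 17 = 34823 - \frac{17}{23} = \frac{800912}{23}$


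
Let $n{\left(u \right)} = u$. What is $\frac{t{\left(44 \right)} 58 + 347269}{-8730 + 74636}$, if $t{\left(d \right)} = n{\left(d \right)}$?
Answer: $\frac{349821}{65906} \approx 5.3079$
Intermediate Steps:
$t{\left(d \right)} = d$
$\frac{t{\left(44 \right)} 58 + 347269}{-8730 + 74636} = \frac{44 \cdot 58 + 347269}{-8730 + 74636} = \frac{2552 + 347269}{65906} = 349821 \cdot \frac{1}{65906} = \frac{349821}{65906}$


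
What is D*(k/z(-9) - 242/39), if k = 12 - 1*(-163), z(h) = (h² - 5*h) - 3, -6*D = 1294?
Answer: 1649203/1599 ≈ 1031.4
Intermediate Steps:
D = -647/3 (D = -⅙*1294 = -647/3 ≈ -215.67)
z(h) = -3 + h² - 5*h
k = 175 (k = 12 + 163 = 175)
D*(k/z(-9) - 242/39) = -647*(175/(-3 + (-9)² - 5*(-9)) - 242/39)/3 = -647*(175/(-3 + 81 + 45) - 242*1/39)/3 = -647*(175/123 - 242/39)/3 = -647/3*(-2549/533) = 1649203/1599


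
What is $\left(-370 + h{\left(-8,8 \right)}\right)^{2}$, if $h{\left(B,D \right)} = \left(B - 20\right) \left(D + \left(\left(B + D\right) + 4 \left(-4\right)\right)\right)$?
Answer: $21316$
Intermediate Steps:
$h{\left(B,D \right)} = \left(-20 + B\right) \left(-16 + B + 2 D\right)$ ($h{\left(B,D \right)} = \left(-20 + B\right) \left(D - \left(16 - B - D\right)\right) = \left(-20 + B\right) \left(D + \left(-16 + B + D\right)\right) = \left(-20 + B\right) \left(-16 + B + 2 D\right)$)
$\left(-370 + h{\left(-8,8 \right)}\right)^{2} = \left(-370 + \left(320 + \left(-8\right)^{2} - 320 - -288 + 2 \left(-8\right) 8\right)\right)^{2} = \left(-370 + \left(320 + 64 - 320 + 288 - 128\right)\right)^{2} = \left(-370 + 224\right)^{2} = \left(-146\right)^{2} = 21316$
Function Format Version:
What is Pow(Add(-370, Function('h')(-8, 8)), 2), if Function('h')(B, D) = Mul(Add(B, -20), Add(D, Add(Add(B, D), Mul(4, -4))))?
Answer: 21316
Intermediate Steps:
Function('h')(B, D) = Mul(Add(-20, B), Add(-16, B, Mul(2, D))) (Function('h')(B, D) = Mul(Add(-20, B), Add(D, Add(Add(B, D), -16))) = Mul(Add(-20, B), Add(D, Add(-16, B, D))) = Mul(Add(-20, B), Add(-16, B, Mul(2, D))))
Pow(Add(-370, Function('h')(-8, 8)), 2) = Pow(Add(-370, Add(320, Pow(-8, 2), Mul(-40, 8), Mul(-36, -8), Mul(2, -8, 8))), 2) = Pow(Add(-370, Add(320, 64, -320, 288, -128)), 2) = Pow(Add(-370, 224), 2) = Pow(-146, 2) = 21316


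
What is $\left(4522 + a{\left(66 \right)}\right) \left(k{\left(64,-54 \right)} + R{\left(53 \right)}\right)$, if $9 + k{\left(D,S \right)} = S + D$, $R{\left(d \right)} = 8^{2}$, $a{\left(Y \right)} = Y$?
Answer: $298220$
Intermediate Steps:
$R{\left(d \right)} = 64$
$k{\left(D,S \right)} = -9 + D + S$ ($k{\left(D,S \right)} = -9 + \left(S + D\right) = -9 + \left(D + S\right) = -9 + D + S$)
$\left(4522 + a{\left(66 \right)}\right) \left(k{\left(64,-54 \right)} + R{\left(53 \right)}\right) = \left(4522 + 66\right) \left(\left(-9 + 64 - 54\right) + 64\right) = 4588 \left(1 + 64\right) = 4588 \cdot 65 = 298220$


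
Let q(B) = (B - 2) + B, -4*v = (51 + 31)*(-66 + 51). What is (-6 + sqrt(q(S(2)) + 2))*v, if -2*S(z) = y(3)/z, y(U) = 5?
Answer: -1845 + 615*I*sqrt(10)/4 ≈ -1845.0 + 486.2*I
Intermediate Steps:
v = 615/2 (v = -(51 + 31)*(-66 + 51)/4 = -41*(-15)/2 = -1/4*(-1230) = 615/2 ≈ 307.50)
S(z) = -5/(2*z)
q(B) = -2 + 2*B (q(B) = (-2 + B) + B = -2 + 2*B)
(-6 + sqrt(q(S(2)) + 2))*v = (-6 + sqrt((-2 + 2*(-5/2/2)) + 2))*(615/2) = (-6 + sqrt((-2 + 2*(-5/2*1/2)) + 2))*(615/2) = (-6 + sqrt((-2 + 2*(-5/4)) + 2))*(615/2) = (-6 + sqrt((-2 - 5/2) + 2))*(615/2) = (-6 + sqrt(-9/2 + 2))*(615/2) = (-6 + sqrt(-5/2))*(615/2) = (-6 + I*sqrt(10)/2)*(615/2) = -1845 + 615*I*sqrt(10)/4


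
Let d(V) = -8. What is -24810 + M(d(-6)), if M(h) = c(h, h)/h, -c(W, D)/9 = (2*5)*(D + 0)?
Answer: -24900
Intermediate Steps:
c(W, D) = -90*D (c(W, D) = -9*2*5*(D + 0) = -90*D)
M(h) = -90 (M(h) = (-90*h)/h = -90)
-24810 + M(d(-6)) = -24810 - 90 = -24900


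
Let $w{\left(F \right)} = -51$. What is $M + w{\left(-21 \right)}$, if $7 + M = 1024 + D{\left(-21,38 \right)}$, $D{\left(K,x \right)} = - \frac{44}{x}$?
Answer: $\frac{18332}{19} \approx 964.84$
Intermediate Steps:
$M = \frac{19301}{19}$ ($M = -7 + \left(1024 - \frac{44}{38}\right) = -7 + \left(1024 - \frac{22}{19}\right) = -7 + \frac{19434}{19} = \frac{19301}{19} \approx 1015.8$)
$M + w{\left(-21 \right)} = \frac{19301}{19} - 51 = \frac{18332}{19}$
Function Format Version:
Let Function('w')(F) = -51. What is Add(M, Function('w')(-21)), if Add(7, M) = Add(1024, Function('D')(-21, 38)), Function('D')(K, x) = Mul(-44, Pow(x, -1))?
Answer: Rational(18332, 19) ≈ 964.84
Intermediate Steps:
M = Rational(19301, 19) (M = Add(-7, Add(1024, Mul(-44, Pow(38, -1)))) = Add(-7, Add(1024, Mul(-44, Rational(1, 38)))) = Add(-7, Add(1024, Rational(-22, 19))) = Add(-7, Rational(19434, 19)) = Rational(19301, 19) ≈ 1015.8)
Add(M, Function('w')(-21)) = Add(Rational(19301, 19), -51) = Rational(18332, 19)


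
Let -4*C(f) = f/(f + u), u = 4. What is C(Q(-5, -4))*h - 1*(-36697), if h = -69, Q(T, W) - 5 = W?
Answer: 734009/20 ≈ 36700.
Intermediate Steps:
Q(T, W) = 5 + W
C(f) = -f/(4*(4 + f)) (C(f) = -f/(4*(f + 4)) = -f/(4*(4 + f)))
C(Q(-5, -4))*h - 1*(-36697) = -(5 - 4)/(16 + 4*(5 - 4))*(-69) - 1*(-36697) = -1*1/(16 + 4*1)*(-69) + 36697 = -1*1/(16 + 4)*(-69) + 36697 = -1*1/20*(-69) + 36697 = -1*1*1/20*(-69) + 36697 = -1/20*(-69) + 36697 = 69/20 + 36697 = 734009/20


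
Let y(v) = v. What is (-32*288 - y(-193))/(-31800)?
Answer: 9023/31800 ≈ 0.28374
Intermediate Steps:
(-32*288 - y(-193))/(-31800) = (-32*288 - 1*(-193))/(-31800) = (-9216 + 193)*(-1/31800) = -9023*(-1/31800) = 9023/31800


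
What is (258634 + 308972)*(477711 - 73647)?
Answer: 229349150784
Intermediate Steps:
(258634 + 308972)*(477711 - 73647) = 567606*404064 = 229349150784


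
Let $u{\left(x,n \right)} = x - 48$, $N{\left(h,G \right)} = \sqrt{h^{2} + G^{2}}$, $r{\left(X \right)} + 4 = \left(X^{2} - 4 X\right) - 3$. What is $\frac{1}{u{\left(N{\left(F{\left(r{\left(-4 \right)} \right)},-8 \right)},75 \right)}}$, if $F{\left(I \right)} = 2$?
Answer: $- \frac{12}{559} - \frac{\sqrt{17}}{1118} \approx -0.025155$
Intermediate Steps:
$r{\left(X \right)} = -7 + X^{2} - 4 X$ ($r{\left(X \right)} = -4 - \left(3 - X^{2} + 4 X\right) = -7 + X^{2} - 4 X$)
$N{\left(h,G \right)} = \sqrt{G^{2} + h^{2}}$
$u{\left(x,n \right)} = -48 + x$ ($u{\left(x,n \right)} = x - 48 = -48 + x$)
$\frac{1}{u{\left(N{\left(F{\left(r{\left(-4 \right)} \right)},-8 \right)},75 \right)}} = \frac{1}{-48 + \sqrt{\left(-8\right)^{2} + 2^{2}}} = \frac{1}{-48 + \sqrt{64 + 4}} = \frac{1}{-48 + \sqrt{68}} = \frac{1}{-48 + 2 \sqrt{17}}$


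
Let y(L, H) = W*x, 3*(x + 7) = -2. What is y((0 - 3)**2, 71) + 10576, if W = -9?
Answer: 10645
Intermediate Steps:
x = -23/3 (x = -7 + (1/3)*(-2) = -7 - 2/3 = -23/3 ≈ -7.6667)
y(L, H) = 69 (y(L, H) = -9*(-23/3) = 69)
y((0 - 3)**2, 71) + 10576 = 69 + 10576 = 10645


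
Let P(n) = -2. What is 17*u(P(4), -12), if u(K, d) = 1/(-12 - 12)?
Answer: -17/24 ≈ -0.70833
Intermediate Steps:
u(K, d) = -1/24 (u(K, d) = 1/(-24) = -1/24)
17*u(P(4), -12) = 17*(-1/24) = -17/24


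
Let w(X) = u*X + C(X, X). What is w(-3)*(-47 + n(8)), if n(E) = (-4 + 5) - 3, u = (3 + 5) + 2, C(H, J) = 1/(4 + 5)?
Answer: 13181/9 ≈ 1464.6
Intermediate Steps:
C(H, J) = ⅑ (C(H, J) = 1/9 = ⅑)
u = 10 (u = 8 + 2 = 10)
w(X) = ⅑ + 10*X (w(X) = 10*X + ⅑ = ⅑ + 10*X)
n(E) = -2 (n(E) = 1 - 3 = -2)
w(-3)*(-47 + n(8)) = (⅑ + 10*(-3))*(-47 - 2) = (⅑ - 30)*(-49) = -269/9*(-49) = 13181/9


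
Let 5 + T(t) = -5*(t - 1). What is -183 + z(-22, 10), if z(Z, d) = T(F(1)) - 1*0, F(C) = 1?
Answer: -188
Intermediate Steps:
T(t) = -5*t (T(t) = -5 - 5*(t - 1) = -5 - 5*(-1 + t) = -5 + (5 - 5*t) = -5*t)
z(Z, d) = -5 (z(Z, d) = -5*1 - 1*0 = -5 + 0 = -5)
-183 + z(-22, 10) = -183 - 5 = -188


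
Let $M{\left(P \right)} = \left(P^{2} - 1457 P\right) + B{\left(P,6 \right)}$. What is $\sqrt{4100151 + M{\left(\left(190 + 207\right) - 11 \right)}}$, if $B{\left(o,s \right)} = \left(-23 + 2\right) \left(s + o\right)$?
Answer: $\sqrt{3678513} \approx 1917.9$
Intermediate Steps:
$B{\left(o,s \right)} = - 21 o - 21 s$ ($B{\left(o,s \right)} = - 21 \left(o + s\right) = - 21 o - 21 s$)
$M{\left(P \right)} = -126 + P^{2} - 1478 P$ ($M{\left(P \right)} = \left(P^{2} - 1457 P\right) - \left(126 + 21 P\right) = -126 + P^{2} - 1478 P$)
$\sqrt{4100151 + M{\left(\left(190 + 207\right) - 11 \right)}} = \sqrt{4100151 - \left(126 - \left(\left(190 + 207\right) - 11\right)^{2} + 1478 \left(\left(190 + 207\right) - 11\right)\right)} = \sqrt{4100151 - \left(126 - \left(397 - 11\right)^{2} + 1478 \left(397 - 11\right)\right)} = \sqrt{4100151 - \left(570634 - 148996\right)} = \sqrt{4100151 - 421638} = \sqrt{3678513}$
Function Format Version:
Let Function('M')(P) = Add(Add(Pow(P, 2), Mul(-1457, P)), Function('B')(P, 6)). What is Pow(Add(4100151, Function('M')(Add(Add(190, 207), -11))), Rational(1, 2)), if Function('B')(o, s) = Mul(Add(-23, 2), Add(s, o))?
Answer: Pow(3678513, Rational(1, 2)) ≈ 1917.9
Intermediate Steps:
Function('B')(o, s) = Add(Mul(-21, o), Mul(-21, s)) (Function('B')(o, s) = Mul(-21, Add(o, s)) = Add(Mul(-21, o), Mul(-21, s)))
Function('M')(P) = Add(-126, Pow(P, 2), Mul(-1478, P)) (Function('M')(P) = Add(Add(Pow(P, 2), Mul(-1457, P)), Add(Mul(-21, P), Mul(-21, 6))) = Add(Add(Pow(P, 2), Mul(-1457, P)), Add(Mul(-21, P), -126)) = Add(Add(Pow(P, 2), Mul(-1457, P)), Add(-126, Mul(-21, P))) = Add(-126, Pow(P, 2), Mul(-1478, P)))
Pow(Add(4100151, Function('M')(Add(Add(190, 207), -11))), Rational(1, 2)) = Pow(Add(4100151, Add(-126, Pow(Add(Add(190, 207), -11), 2), Mul(-1478, Add(Add(190, 207), -11)))), Rational(1, 2)) = Pow(Add(4100151, Add(-126, Pow(Add(397, -11), 2), Mul(-1478, Add(397, -11)))), Rational(1, 2)) = Pow(Add(4100151, Add(-126, Pow(386, 2), Mul(-1478, 386))), Rational(1, 2)) = Pow(Add(4100151, Add(-126, 148996, -570508)), Rational(1, 2)) = Pow(Add(4100151, -421638), Rational(1, 2)) = Pow(3678513, Rational(1, 2))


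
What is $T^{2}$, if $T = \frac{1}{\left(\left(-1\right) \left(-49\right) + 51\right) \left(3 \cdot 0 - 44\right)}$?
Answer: $\frac{1}{19360000} \approx 5.1653 \cdot 10^{-8}$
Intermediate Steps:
$T = - \frac{1}{4400}$ ($T = \frac{1}{\left(49 + 51\right) \left(0 - 44\right)} = \frac{1}{100 \left(-44\right)} = \frac{1}{-4400} = - \frac{1}{4400} \approx -0.00022727$)
$T^{2} = \left(- \frac{1}{4400}\right)^{2} = \frac{1}{19360000}$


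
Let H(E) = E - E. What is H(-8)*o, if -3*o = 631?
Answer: 0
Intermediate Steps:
o = -631/3 (o = -⅓*631 = -631/3 ≈ -210.33)
H(E) = 0
H(-8)*o = 0*(-631/3) = 0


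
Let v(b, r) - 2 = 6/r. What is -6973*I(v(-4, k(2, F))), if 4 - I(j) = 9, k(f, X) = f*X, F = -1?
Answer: 34865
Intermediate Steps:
k(f, X) = X*f
v(b, r) = 2 + 6/r
I(j) = -5 (I(j) = 4 - 1*9 = 4 - 9 = -5)
-6973*I(v(-4, k(2, F))) = -6973*(-5) = 34865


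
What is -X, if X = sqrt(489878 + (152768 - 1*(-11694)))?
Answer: -2*sqrt(163585) ≈ -808.91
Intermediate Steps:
X = 2*sqrt(163585) (X = sqrt(489878 + (152768 + 11694)) = sqrt(489878 + 164462) = sqrt(654340) = 2*sqrt(163585) ≈ 808.91)
-X = -2*sqrt(163585)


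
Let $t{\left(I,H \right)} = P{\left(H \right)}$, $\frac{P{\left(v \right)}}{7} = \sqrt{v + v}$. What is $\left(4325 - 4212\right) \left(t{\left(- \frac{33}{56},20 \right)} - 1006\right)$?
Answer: $-113678 + 1582 \sqrt{10} \approx -1.0868 \cdot 10^{5}$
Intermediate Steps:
$P{\left(v \right)} = 7 \sqrt{2} \sqrt{v}$ ($P{\left(v \right)} = 7 \sqrt{v + v} = 7 \sqrt{2 v} = 7 \sqrt{2} \sqrt{v}$)
$t{\left(I,H \right)} = 7 \sqrt{2} \sqrt{H}$
$\left(4325 - 4212\right) \left(t{\left(- \frac{33}{56},20 \right)} - 1006\right) = \left(4325 - 4212\right) \left(7 \sqrt{2} \sqrt{20} - 1006\right) = 113 \left(7 \sqrt{2} \cdot 2 \sqrt{5} - 1006\right) = 113 \left(14 \sqrt{10} - 1006\right) = 113 \left(-1006 + 14 \sqrt{10}\right) = -113678 + 1582 \sqrt{10}$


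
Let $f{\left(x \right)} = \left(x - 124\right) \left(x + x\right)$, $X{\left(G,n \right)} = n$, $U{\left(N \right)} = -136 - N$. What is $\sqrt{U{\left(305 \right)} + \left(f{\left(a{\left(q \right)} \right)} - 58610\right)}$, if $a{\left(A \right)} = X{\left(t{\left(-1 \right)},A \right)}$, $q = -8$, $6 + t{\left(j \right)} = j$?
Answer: $i \sqrt{56939} \approx 238.62 i$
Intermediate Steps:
$t{\left(j \right)} = -6 + j$
$a{\left(A \right)} = A$
$f{\left(x \right)} = 2 x \left(-124 + x\right)$ ($f{\left(x \right)} = \left(-124 + x\right) 2 x = 2 x \left(-124 + x\right)$)
$\sqrt{U{\left(305 \right)} + \left(f{\left(a{\left(q \right)} \right)} - 58610\right)} = \sqrt{\left(-136 - 305\right) - \left(58610 + 16 \left(-124 - 8\right)\right)} = \sqrt{\left(-136 - 305\right) - \left(58610 + 16 \left(-132\right)\right)} = \sqrt{-441 + \left(2112 - 58610\right)} = \sqrt{-441 - 56498} = \sqrt{-56939} = i \sqrt{56939}$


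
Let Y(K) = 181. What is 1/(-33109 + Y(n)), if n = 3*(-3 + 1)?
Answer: -1/32928 ≈ -3.0369e-5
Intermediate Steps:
n = -6 (n = 3*(-2) = -6)
1/(-33109 + Y(n)) = 1/(-33109 + 181) = 1/(-32928) = -1/32928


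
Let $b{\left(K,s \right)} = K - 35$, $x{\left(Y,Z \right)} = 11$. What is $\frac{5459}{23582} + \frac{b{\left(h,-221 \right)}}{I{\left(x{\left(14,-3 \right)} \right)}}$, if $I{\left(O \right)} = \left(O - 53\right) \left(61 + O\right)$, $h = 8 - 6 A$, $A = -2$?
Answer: $\frac{2810291}{11885328} \approx 0.23645$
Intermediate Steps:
$h = 20$ ($h = 8 - -12 = 8 + 12 = 20$)
$b{\left(K,s \right)} = -35 + K$
$I{\left(O \right)} = \left(-53 + O\right) \left(61 + O\right)$
$\frac{5459}{23582} + \frac{b{\left(h,-221 \right)}}{I{\left(x{\left(14,-3 \right)} \right)}} = \frac{5459}{23582} + \frac{-35 + 20}{-3233 + 11^{2} + 8 \cdot 11} = 5459 \cdot \frac{1}{23582} - \frac{15}{-3233 + 121 + 88} = \frac{5459}{23582} - \frac{15}{-3024} = \frac{5459}{23582} - - \frac{5}{1008} = \frac{5459}{23582} + \frac{5}{1008} = \frac{2810291}{11885328}$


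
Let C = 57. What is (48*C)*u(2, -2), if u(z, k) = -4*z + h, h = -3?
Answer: -30096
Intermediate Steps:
u(z, k) = -3 - 4*z (u(z, k) = -4*z - 3 = -3 - 4*z)
(48*C)*u(2, -2) = (48*57)*(-3 - 4*2) = 2736*(-3 - 8) = 2736*(-11) = -30096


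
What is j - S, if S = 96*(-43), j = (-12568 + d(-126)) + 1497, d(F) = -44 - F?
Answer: -6861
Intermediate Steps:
j = -10989 (j = (-12568 + (-44 - 1*(-126))) + 1497 = (-12568 + (-44 + 126)) + 1497 = (-12568 + 82) + 1497 = -12486 + 1497 = -10989)
S = -4128
j - S = -10989 - 1*(-4128) = -10989 + 4128 = -6861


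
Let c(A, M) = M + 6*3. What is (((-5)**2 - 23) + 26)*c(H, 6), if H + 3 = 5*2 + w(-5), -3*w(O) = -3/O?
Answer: 672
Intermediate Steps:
w(O) = 1/O (w(O) = -(-1)/O = 1/O)
H = 34/5 (H = -3 + (5*2 + 1/(-5)) = -3 + (10 - 1/5) = -3 + 49/5 = 34/5 ≈ 6.8000)
c(A, M) = 18 + M (c(A, M) = M + 18 = 18 + M)
(((-5)**2 - 23) + 26)*c(H, 6) = (((-5)**2 - 23) + 26)*(18 + 6) = ((25 - 23) + 26)*24 = (2 + 26)*24 = 28*24 = 672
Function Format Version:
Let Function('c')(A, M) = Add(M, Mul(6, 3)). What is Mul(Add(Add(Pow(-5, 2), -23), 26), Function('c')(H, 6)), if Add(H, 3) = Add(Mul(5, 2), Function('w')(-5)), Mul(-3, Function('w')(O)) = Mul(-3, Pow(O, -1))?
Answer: 672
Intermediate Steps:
Function('w')(O) = Pow(O, -1) (Function('w')(O) = Mul(Rational(-1, 3), Mul(-3, Pow(O, -1))) = Pow(O, -1))
H = Rational(34, 5) (H = Add(-3, Add(Mul(5, 2), Pow(-5, -1))) = Add(-3, Add(10, Rational(-1, 5))) = Add(-3, Rational(49, 5)) = Rational(34, 5) ≈ 6.8000)
Function('c')(A, M) = Add(18, M) (Function('c')(A, M) = Add(M, 18) = Add(18, M))
Mul(Add(Add(Pow(-5, 2), -23), 26), Function('c')(H, 6)) = Mul(Add(Add(Pow(-5, 2), -23), 26), Add(18, 6)) = Mul(Add(Add(25, -23), 26), 24) = Mul(Add(2, 26), 24) = Mul(28, 24) = 672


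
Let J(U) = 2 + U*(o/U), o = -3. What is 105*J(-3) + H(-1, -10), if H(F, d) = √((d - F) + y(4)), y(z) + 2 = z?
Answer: -105 + I*√7 ≈ -105.0 + 2.6458*I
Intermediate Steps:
y(z) = -2 + z
J(U) = -1 (J(U) = 2 + U*(-3/U) = 2 - 3 = -1)
H(F, d) = √(2 + d - F) (H(F, d) = √((d - F) + (-2 + 4)) = √((d - F) + 2) = √(2 + d - F))
105*J(-3) + H(-1, -10) = 105*(-1) + √(2 - 10 - 1*(-1)) = -105 + √(2 - 10 + 1) = -105 + √(-7) = -105 + I*√7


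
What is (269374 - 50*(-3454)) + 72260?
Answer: 514334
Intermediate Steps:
(269374 - 50*(-3454)) + 72260 = (269374 + 172700) + 72260 = 442074 + 72260 = 514334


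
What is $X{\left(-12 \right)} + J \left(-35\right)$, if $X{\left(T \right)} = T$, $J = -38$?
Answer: $1318$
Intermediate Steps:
$X{\left(-12 \right)} + J \left(-35\right) = -12 - -1330 = -12 + 1330 = 1318$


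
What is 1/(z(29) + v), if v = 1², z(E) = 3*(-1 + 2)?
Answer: ¼ ≈ 0.25000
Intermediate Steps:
z(E) = 3 (z(E) = 3*1 = 3)
v = 1
1/(z(29) + v) = 1/(3 + 1) = 1/4 = ¼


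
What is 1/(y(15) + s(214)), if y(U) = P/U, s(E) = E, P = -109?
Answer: 15/3101 ≈ 0.0048371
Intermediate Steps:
y(U) = -109/U
1/(y(15) + s(214)) = 1/(-109/15 + 214) = 1/(3101/15) = 15/3101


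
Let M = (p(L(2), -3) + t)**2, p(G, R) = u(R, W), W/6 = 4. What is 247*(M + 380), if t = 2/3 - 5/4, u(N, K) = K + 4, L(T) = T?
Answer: 40251367/144 ≈ 2.7952e+5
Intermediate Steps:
W = 24 (W = 6*4 = 24)
u(N, K) = 4 + K
p(G, R) = 28 (p(G, R) = 4 + 24 = 28)
t = -7/12 (t = 2*(1/3) - 5*1/4 = 2/3 - 5/4 = -7/12 ≈ -0.58333)
M = 108241/144 (M = (28 - 7/12)**2 = (329/12)**2 = 108241/144 ≈ 751.67)
247*(M + 380) = 247*(108241/144 + 380) = 247*(162961/144) = 40251367/144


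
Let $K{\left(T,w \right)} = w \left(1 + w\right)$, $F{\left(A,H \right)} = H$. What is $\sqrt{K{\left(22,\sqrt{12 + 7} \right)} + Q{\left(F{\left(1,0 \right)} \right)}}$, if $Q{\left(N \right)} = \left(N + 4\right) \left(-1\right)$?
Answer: $\sqrt{15 + \sqrt{19}} \approx 4.3999$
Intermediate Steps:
$Q{\left(N \right)} = -4 - N$ ($Q{\left(N \right)} = \left(4 + N\right) \left(-1\right) = -4 - N$)
$\sqrt{K{\left(22,\sqrt{12 + 7} \right)} + Q{\left(F{\left(1,0 \right)} \right)}} = \sqrt{\sqrt{12 + 7} \left(1 + \sqrt{12 + 7}\right) - 4} = \sqrt{\sqrt{19} \left(1 + \sqrt{19}\right) + \left(-4 + 0\right)} = \sqrt{\sqrt{19} \left(1 + \sqrt{19}\right) - 4} = \sqrt{-4 + \sqrt{19} \left(1 + \sqrt{19}\right)}$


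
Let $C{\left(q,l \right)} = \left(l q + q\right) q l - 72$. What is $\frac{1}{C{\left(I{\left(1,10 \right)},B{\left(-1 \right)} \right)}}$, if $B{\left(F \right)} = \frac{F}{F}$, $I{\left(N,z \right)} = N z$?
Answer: $\frac{1}{128} \approx 0.0078125$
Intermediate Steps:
$B{\left(F \right)} = 1$
$C{\left(q,l \right)} = -72 + l q \left(q + l q\right)$ ($C{\left(q,l \right)} = \left(q + l q\right) q l - 72 = q \left(q + l q\right) l - 72 = l q \left(q + l q\right) - 72 = -72 + l q \left(q + l q\right)$)
$\frac{1}{C{\left(I{\left(1,10 \right)},B{\left(-1 \right)} \right)}} = \frac{1}{-72 + 1 \left(1 \cdot 10\right)^{2} + 1^{2} \left(1 \cdot 10\right)^{2}} = \frac{1}{-72 + 1 \cdot 10^{2} + 1 \cdot 10^{2}} = \frac{1}{-72 + 1 \cdot 100 + 1 \cdot 100} = \frac{1}{-72 + 100 + 100} = \frac{1}{128}$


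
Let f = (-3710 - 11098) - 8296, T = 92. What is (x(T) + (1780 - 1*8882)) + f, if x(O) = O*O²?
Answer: 748482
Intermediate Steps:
f = -23104 (f = -14808 - 8296 = -23104)
x(O) = O³
(x(T) + (1780 - 1*8882)) + f = (92³ + (1780 - 1*8882)) - 23104 = (778688 + (1780 - 8882)) - 23104 = (778688 - 7102) - 23104 = 771586 - 23104 = 748482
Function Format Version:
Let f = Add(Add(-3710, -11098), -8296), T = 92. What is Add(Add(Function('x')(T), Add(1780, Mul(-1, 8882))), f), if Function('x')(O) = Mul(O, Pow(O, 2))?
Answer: 748482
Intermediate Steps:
f = -23104 (f = Add(-14808, -8296) = -23104)
Function('x')(O) = Pow(O, 3)
Add(Add(Function('x')(T), Add(1780, Mul(-1, 8882))), f) = Add(Add(Pow(92, 3), Add(1780, Mul(-1, 8882))), -23104) = Add(Add(778688, Add(1780, -8882)), -23104) = Add(Add(778688, -7102), -23104) = Add(771586, -23104) = 748482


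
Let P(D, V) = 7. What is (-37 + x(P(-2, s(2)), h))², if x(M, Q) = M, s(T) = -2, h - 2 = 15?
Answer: 900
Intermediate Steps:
h = 17 (h = 2 + 15 = 17)
(-37 + x(P(-2, s(2)), h))² = (-37 + 7)² = (-30)² = 900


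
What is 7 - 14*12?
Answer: -161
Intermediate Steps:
7 - 14*12 = 7 - 168 = -161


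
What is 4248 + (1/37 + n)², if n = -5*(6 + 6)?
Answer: 10739473/1369 ≈ 7844.8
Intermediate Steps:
n = -60 (n = -5*12 = -60)
4248 + (1/37 + n)² = 4248 + (1/37 - 60)² = 4248 + (-2219/37)² = 4248 + 4923961/1369 = 10739473/1369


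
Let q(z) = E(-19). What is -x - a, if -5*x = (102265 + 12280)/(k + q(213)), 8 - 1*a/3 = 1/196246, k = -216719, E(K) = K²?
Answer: -255880140043/10614848017 ≈ -24.106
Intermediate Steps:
q(z) = 361 (q(z) = (-19)² = 361)
a = 4709901/196246 (a = 24 - 3/196246 = 4709901/196246 ≈ 24.000)
x = 22909/216358 (x = -(102265 + 12280)/(5*(-216719 + 361)) = -22909/(-216358) = -22909*(-1)/216358 = -⅕*(-114545/216358) = 22909/216358 ≈ 0.10588)
-x - a = -1*22909/216358 - 1*4709901/196246 = -22909/216358 - 4709901/196246 = -255880140043/10614848017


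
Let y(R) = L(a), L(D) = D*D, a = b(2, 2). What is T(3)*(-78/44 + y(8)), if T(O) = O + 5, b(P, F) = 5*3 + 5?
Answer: 35044/11 ≈ 3185.8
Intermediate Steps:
b(P, F) = 20 (b(P, F) = 15 + 5 = 20)
a = 20
L(D) = D²
y(R) = 400 (y(R) = 20² = 400)
T(O) = 5 + O
T(3)*(-78/44 + y(8)) = (5 + 3)*(-78/44 + 400) = 8*(-78*1/44 + 400) = 8*(-39/22 + 400) = 8*(8761/22) = 35044/11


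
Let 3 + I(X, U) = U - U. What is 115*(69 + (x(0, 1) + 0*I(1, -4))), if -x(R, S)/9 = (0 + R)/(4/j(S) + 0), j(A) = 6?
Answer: 7935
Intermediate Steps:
I(X, U) = -3 (I(X, U) = -3 + (U - U) = -3 + 0 = -3)
x(R, S) = -27*R/2 (x(R, S) = -9*(0 + R)/(4/6 + 0) = -9*R/(4*(1/6) + 0) = -9*R/(2/3 + 0) = -9*R/2/3 = -9*R*3/2 = -27*R/2)
115*(69 + (x(0, 1) + 0*I(1, -4))) = 115*(69 + (-27/2*0 + 0*(-3))) = 115*(69 + (0 + 0)) = 115*(69 + 0) = 115*69 = 7935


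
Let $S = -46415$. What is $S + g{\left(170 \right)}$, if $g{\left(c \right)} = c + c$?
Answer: $-46075$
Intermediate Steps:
$g{\left(c \right)} = 2 c$
$S + g{\left(170 \right)} = -46415 + 2 \cdot 170 = -46415 + 340 = -46075$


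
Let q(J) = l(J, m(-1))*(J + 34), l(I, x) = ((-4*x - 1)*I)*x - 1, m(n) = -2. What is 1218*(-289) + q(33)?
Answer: -383023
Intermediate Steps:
l(I, x) = -1 + I*x*(-1 - 4*x) (l(I, x) = ((-1 - 4*x)*I)*x - 1 = (I*(-1 - 4*x))*x - 1 = I*x*(-1 - 4*x) - 1 = -1 + I*x*(-1 - 4*x))
q(J) = (-1 - 14*J)*(34 + J) (q(J) = (-1 - 1*J*(-2) - 4*J*(-2)²)*(J + 34) = (-1 + 2*J - 4*J*4)*(34 + J) = (-1 + 2*J - 16*J)*(34 + J) = (-1 - 14*J)*(34 + J))
1218*(-289) + q(33) = 1218*(-289) - (1 + 14*33)*(34 + 33) = -352002 - 1*(1 + 462)*67 = -352002 - 1*463*67 = -352002 - 31021 = -383023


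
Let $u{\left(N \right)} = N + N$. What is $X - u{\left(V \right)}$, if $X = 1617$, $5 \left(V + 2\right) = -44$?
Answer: $\frac{8193}{5} \approx 1638.6$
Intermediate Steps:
$V = - \frac{54}{5}$ ($V = -2 + \frac{1}{5} \left(-44\right) = -2 - \frac{44}{5} = - \frac{54}{5} \approx -10.8$)
$u{\left(N \right)} = 2 N$
$X - u{\left(V \right)} = 1617 - 2 \left(- \frac{54}{5}\right) = 1617 - - \frac{108}{5} = 1617 + \frac{108}{5} = \frac{8193}{5}$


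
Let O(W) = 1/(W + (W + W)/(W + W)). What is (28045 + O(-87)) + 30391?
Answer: 5025495/86 ≈ 58436.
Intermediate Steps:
O(W) = 1/(1 + W) (O(W) = 1/(W + (2*W)/((2*W))) = 1/(W + (2*W)*(1/(2*W))) = 1/(W + 1) = 1/(1 + W))
(28045 + O(-87)) + 30391 = (28045 + 1/(1 - 87)) + 30391 = (28045 + 1/(-86)) + 30391 = (28045 - 1/86) + 30391 = 2411869/86 + 30391 = 5025495/86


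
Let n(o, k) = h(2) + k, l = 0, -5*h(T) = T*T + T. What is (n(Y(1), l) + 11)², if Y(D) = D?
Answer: 2401/25 ≈ 96.040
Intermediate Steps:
h(T) = -T/5 - T²/5 (h(T) = -(T*T + T)/5 = -(T² + T)/5 = -(T + T²)/5 = -T/5 - T²/5)
n(o, k) = -6/5 + k (n(o, k) = -⅕*2*(1 + 2) + k = -⅕*2*3 + k = -6/5 + k)
(n(Y(1), l) + 11)² = ((-6/5 + 0) + 11)² = (-6/5 + 11)² = (49/5)² = 2401/25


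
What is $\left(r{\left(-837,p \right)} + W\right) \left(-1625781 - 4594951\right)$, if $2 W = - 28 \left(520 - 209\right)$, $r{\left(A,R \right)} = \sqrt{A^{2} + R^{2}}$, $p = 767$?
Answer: $27085067128 - 6220732 \sqrt{1288858} \approx 2.0023 \cdot 10^{10}$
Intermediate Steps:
$W = -4354$ ($W = \frac{\left(-28\right) \left(520 - 209\right)}{2} = \frac{\left(-28\right) 311}{2} = \frac{1}{2} \left(-8708\right) = -4354$)
$\left(r{\left(-837,p \right)} + W\right) \left(-1625781 - 4594951\right) = \left(\sqrt{\left(-837\right)^{2} + 767^{2}} - 4354\right) \left(-1625781 - 4594951\right) = \left(\sqrt{700569 + 588289} - 4354\right) \left(-6220732\right) = \left(\sqrt{1288858} - 4354\right) \left(-6220732\right) = \left(-4354 + \sqrt{1288858}\right) \left(-6220732\right) = 27085067128 - 6220732 \sqrt{1288858}$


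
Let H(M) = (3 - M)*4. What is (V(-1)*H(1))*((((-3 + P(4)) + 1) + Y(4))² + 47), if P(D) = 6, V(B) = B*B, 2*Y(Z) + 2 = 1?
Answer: 474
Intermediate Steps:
Y(Z) = -½ (Y(Z) = -1 + (½)*1 = -1 + ½ = -½)
V(B) = B²
H(M) = 12 - 4*M
(V(-1)*H(1))*((((-3 + P(4)) + 1) + Y(4))² + 47) = ((-1)²*(12 - 4*1))*((((-3 + 6) + 1) - ½)² + 47) = (1*(12 - 4))*(((3 + 1) - ½)² + 47) = (1*8)*((4 - ½)² + 47) = 8*((7/2)² + 47) = 8*(49/4 + 47) = 8*(237/4) = 474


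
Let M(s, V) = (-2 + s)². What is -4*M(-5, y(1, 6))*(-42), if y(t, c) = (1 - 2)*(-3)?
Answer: 8232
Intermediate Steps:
y(t, c) = 3 (y(t, c) = -1*(-3) = 3)
-4*M(-5, y(1, 6))*(-42) = -4*(-2 - 5)²*(-42) = -4*(-7)²*(-42) = -4*49*(-42) = -196*(-42) = 8232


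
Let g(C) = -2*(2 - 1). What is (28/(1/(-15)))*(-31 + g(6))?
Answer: 13860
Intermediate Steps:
g(C) = -2 (g(C) = -2*1 = -2)
(28/(1/(-15)))*(-31 + g(6)) = (28/(1/(-15)))*(-31 - 2) = (28/(-1/15))*(-33) = (28*(-15))*(-33) = -420*(-33) = 13860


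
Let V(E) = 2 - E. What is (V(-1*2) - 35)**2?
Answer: 961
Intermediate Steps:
(V(-1*2) - 35)**2 = ((2 - (-1)*2) - 35)**2 = ((2 - 1*(-2)) - 35)**2 = ((2 + 2) - 35)**2 = (4 - 35)**2 = (-31)**2 = 961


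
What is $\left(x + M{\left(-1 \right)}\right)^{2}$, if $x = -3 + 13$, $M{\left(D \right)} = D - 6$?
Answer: $9$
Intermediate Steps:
$M{\left(D \right)} = -6 + D$
$x = 10$
$\left(x + M{\left(-1 \right)}\right)^{2} = \left(10 - 7\right)^{2} = 3^{2} = 9$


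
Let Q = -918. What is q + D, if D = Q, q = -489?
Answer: -1407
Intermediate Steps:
D = -918
q + D = -489 - 918 = -1407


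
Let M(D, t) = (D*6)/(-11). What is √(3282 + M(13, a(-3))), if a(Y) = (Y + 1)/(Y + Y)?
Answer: 2*√99066/11 ≈ 57.227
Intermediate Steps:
a(Y) = (1 + Y)/(2*Y) (a(Y) = (1 + Y)/((2*Y)) = (1 + Y)*(1/(2*Y)) = (1 + Y)/(2*Y))
M(D, t) = -6*D/11 (M(D, t) = (6*D)*(-1/11) = -6*D/11)
√(3282 + M(13, a(-3))) = √(3282 - 6/11*13) = √(3282 - 78/11) = √(36024/11) = 2*√99066/11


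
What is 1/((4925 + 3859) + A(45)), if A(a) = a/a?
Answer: 1/8785 ≈ 0.00011383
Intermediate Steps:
A(a) = 1
1/((4925 + 3859) + A(45)) = 1/((4925 + 3859) + 1) = 1/(8784 + 1) = 1/8785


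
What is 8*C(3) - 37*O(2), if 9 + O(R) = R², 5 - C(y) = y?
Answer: 201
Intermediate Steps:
C(y) = 5 - y
O(R) = -9 + R²
8*C(3) - 37*O(2) = 8*(5 - 1*3) - 37*(-9 + 2²) = 8*(5 - 3) - 37*(-9 + 4) = 8*2 - 37*(-5) = 16 + 185 = 201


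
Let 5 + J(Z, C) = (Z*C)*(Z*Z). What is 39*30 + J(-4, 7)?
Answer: 717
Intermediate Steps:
J(Z, C) = -5 + C*Z³ (J(Z, C) = -5 + (Z*C)*(Z*Z) = -5 + (C*Z)*Z² = -5 + C*Z³)
39*30 + J(-4, 7) = 39*30 + (-5 + 7*(-4)³) = 1170 + (-5 + 7*(-64)) = 1170 + (-5 - 448) = 1170 - 453 = 717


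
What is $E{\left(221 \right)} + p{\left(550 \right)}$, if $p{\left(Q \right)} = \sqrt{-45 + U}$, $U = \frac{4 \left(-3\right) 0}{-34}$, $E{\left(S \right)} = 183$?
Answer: $183 + 3 i \sqrt{5} \approx 183.0 + 6.7082 i$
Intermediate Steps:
$U = 0$ ($U = \left(-12\right) 0 \left(- \frac{1}{34}\right) = 0 \left(- \frac{1}{34}\right) = 0$)
$p{\left(Q \right)} = 3 i \sqrt{5}$ ($p{\left(Q \right)} = \sqrt{-45 + 0} = \sqrt{-45} = 3 i \sqrt{5}$)
$E{\left(221 \right)} + p{\left(550 \right)} = 183 + 3 i \sqrt{5}$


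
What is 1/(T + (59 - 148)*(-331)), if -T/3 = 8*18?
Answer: 1/29027 ≈ 3.4451e-5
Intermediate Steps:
T = -432 (T = -24*18 = -3*144 = -432)
1/(T + (59 - 148)*(-331)) = 1/(-432 + (59 - 148)*(-331)) = 1/(-432 - 89*(-331)) = 1/(-432 + 29459) = 1/29027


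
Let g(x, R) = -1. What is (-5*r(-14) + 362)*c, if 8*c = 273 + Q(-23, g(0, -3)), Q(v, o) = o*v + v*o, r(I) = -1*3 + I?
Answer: 142593/8 ≈ 17824.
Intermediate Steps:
r(I) = -3 + I
Q(v, o) = 2*o*v (Q(v, o) = o*v + o*v = 2*o*v)
c = 319/8 (c = (273 + 2*(-1)*(-23))/8 = (273 + 46)/8 = (⅛)*319 = 319/8 ≈ 39.875)
(-5*r(-14) + 362)*c = (-5*(-3 - 14) + 362)*(319/8) = (-5*(-17) + 362)*(319/8) = (85 + 362)*(319/8) = 447*(319/8) = 142593/8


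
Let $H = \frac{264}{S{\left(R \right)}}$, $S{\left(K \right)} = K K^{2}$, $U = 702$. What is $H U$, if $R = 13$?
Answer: $\frac{14256}{169} \approx 84.355$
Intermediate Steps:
$S{\left(K \right)} = K^{3}$
$H = \frac{264}{2197}$ ($H = \frac{264}{13^{3}} = \frac{264}{2197} \approx 0.12016$)
$H U = \frac{264}{2197} \cdot 702 = \frac{14256}{169}$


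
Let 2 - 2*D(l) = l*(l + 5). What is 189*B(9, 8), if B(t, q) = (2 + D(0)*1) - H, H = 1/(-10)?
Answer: 5859/10 ≈ 585.90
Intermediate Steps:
D(l) = 1 - l*(5 + l)/2 (D(l) = 1 - l*(l + 5)/2 = 1 - l*(5 + l)/2)
H = -1/10 ≈ -0.10000
B(t, q) = 31/10 (B(t, q) = (2 + (1 - 5/2*0 - 1/2*0**2)*1) - 1*(-1/10) = (2 + (1 + 0 - 1/2*0)*1) + 1/10 = (2 + (1 + 0 + 0)*1) + 1/10 = (2 + 1*1) + 1/10 = (2 + 1) + 1/10 = 3 + 1/10 = 31/10)
189*B(9, 8) = 189*(31/10) = 5859/10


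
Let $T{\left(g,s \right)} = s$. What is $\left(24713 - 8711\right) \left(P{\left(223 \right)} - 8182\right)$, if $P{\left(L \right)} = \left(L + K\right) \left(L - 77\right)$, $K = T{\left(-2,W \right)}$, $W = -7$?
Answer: $373710708$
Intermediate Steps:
$K = -7$
$P{\left(L \right)} = \left(-77 + L\right) \left(-7 + L\right)$ ($P{\left(L \right)} = \left(L - 7\right) \left(L - 77\right) = \left(-7 + L\right) \left(-77 + L\right) = \left(-77 + L\right) \left(-7 + L\right)$)
$\left(24713 - 8711\right) \left(P{\left(223 \right)} - 8182\right) = \left(24713 - 8711\right) \left(\left(539 + 223^{2} - 18732\right) - 8182\right) = \left(24713 + \left(-15023 + 6312\right)\right) \left(\left(539 + 49729 - 18732\right) - 8182\right) = \left(24713 - 8711\right) \left(31536 - 8182\right) = 16002 \cdot 23354 = 373710708$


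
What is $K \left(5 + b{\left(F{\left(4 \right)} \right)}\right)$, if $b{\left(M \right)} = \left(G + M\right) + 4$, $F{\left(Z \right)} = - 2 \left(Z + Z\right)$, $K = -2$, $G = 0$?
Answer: $14$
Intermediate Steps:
$F{\left(Z \right)} = - 4 Z$ ($F{\left(Z \right)} = - 2 \cdot 2 Z = - 4 Z$)
$b{\left(M \right)} = 4 + M$ ($b{\left(M \right)} = \left(0 + M\right) + 4 = M + 4 = 4 + M$)
$K \left(5 + b{\left(F{\left(4 \right)} \right)}\right) = - 2 \left(5 + \left(4 - 16\right)\right) = - 2 \left(5 - 12\right) = \left(-2\right) \left(-7\right) = 14$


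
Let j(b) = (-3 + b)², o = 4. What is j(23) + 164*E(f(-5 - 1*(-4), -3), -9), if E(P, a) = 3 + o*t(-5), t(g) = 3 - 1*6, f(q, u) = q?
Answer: -1076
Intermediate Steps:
t(g) = -3 (t(g) = 3 - 6 = -3)
E(P, a) = -9 (E(P, a) = 3 + 4*(-3) = 3 - 12 = -9)
j(23) + 164*E(f(-5 - 1*(-4), -3), -9) = (-3 + 23)² + 164*(-9) = 20² - 1476 = 400 - 1476 = -1076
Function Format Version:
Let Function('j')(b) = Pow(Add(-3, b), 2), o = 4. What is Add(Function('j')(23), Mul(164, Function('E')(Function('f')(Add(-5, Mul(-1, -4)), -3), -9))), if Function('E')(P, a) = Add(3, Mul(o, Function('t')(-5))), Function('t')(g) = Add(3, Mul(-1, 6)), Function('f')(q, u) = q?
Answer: -1076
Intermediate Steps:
Function('t')(g) = -3 (Function('t')(g) = Add(3, -6) = -3)
Function('E')(P, a) = -9 (Function('E')(P, a) = Add(3, Mul(4, -3)) = Add(3, -12) = -9)
Add(Function('j')(23), Mul(164, Function('E')(Function('f')(Add(-5, Mul(-1, -4)), -3), -9))) = Add(Pow(Add(-3, 23), 2), Mul(164, -9)) = Add(Pow(20, 2), -1476) = Add(400, -1476) = -1076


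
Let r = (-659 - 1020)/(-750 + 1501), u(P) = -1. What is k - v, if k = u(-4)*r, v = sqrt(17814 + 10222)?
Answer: 1679/751 - 2*sqrt(7009) ≈ -165.20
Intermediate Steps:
v = 2*sqrt(7009) (v = sqrt(28036) = 2*sqrt(7009) ≈ 167.44)
r = -1679/751 ≈ -2.2357
k = 1679/751 (k = -1*(-1679/751) = 1679/751 ≈ 2.2357)
k - v = 1679/751 - 2*sqrt(7009)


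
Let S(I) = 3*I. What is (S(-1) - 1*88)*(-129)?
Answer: 11739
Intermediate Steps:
(S(-1) - 1*88)*(-129) = (3*(-1) - 1*88)*(-129) = (-3 - 88)*(-129) = -91*(-129) = 11739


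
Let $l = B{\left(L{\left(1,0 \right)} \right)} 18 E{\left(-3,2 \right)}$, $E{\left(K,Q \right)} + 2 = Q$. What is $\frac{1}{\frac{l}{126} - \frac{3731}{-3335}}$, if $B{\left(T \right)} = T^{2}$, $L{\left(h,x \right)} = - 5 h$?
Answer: $\frac{3335}{3731} \approx 0.89386$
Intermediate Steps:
$E{\left(K,Q \right)} = -2 + Q$
$l = 0$ ($l = \left(\left(-5\right) 1\right)^{2} \cdot 18 \left(-2 + 2\right) = \left(-5\right)^{2} \cdot 18 \cdot 0 = 25 \cdot 18 \cdot 0 = 450 \cdot 0 = 0$)
$\frac{1}{\frac{l}{126} - \frac{3731}{-3335}} = \frac{1}{\frac{0}{126} - \frac{3731}{-3335}} = \frac{1}{0 \cdot \frac{1}{126} - - \frac{3731}{3335}} = \frac{1}{0 + \frac{3731}{3335}} = \frac{1}{\frac{3731}{3335}} = \frac{3335}{3731}$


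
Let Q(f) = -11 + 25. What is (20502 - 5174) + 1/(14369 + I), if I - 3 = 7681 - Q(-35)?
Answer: 337813793/22039 ≈ 15328.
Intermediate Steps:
Q(f) = 14
I = 7670 (I = 3 + (7681 - 1*14) = 3 + (7681 - 14) = 3 + 7667 = 7670)
(20502 - 5174) + 1/(14369 + I) = (20502 - 5174) + 1/(14369 + 7670) = 15328 + 1/22039 = 337813793/22039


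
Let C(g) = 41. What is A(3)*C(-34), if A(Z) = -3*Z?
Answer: -369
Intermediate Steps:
A(3)*C(-34) = -3*3*41 = -9*41 = -369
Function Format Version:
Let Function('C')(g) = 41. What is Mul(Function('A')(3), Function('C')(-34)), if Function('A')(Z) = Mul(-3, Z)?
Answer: -369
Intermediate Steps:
Mul(Function('A')(3), Function('C')(-34)) = Mul(Mul(-3, 3), 41) = Mul(-9, 41) = -369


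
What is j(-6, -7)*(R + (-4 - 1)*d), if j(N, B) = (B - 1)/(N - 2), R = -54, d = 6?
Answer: -84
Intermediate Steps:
j(N, B) = (-1 + B)/(-2 + N)
j(-6, -7)*(R + (-4 - 1)*d) = ((-1 - 7)/(-2 - 6))*(-54 + (-4 - 1)*6) = (-8/(-8))*(-54 - 5*6) = (-1/8*(-8))*(-54 - 30) = 1*(-84) = -84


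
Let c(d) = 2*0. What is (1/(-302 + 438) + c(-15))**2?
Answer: 1/18496 ≈ 5.4066e-5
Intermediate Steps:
c(d) = 0
(1/(-302 + 438) + c(-15))**2 = (1/(-302 + 438) + 0)**2 = (1/136 + 0)**2 = (1/136)**2 = 1/18496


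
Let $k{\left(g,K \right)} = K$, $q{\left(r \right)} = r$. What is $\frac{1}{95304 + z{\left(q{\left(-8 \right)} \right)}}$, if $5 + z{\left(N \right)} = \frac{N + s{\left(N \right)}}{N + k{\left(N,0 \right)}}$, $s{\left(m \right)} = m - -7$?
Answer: $\frac{8}{762401} \approx 1.0493 \cdot 10^{-5}$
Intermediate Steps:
$s{\left(m \right)} = 7 + m$ ($s{\left(m \right)} = m + 7 = 7 + m$)
$z{\left(N \right)} = -5 + \frac{7 + 2 N}{N}$ ($z{\left(N \right)} = -5 + \frac{N + \left(7 + N\right)}{N + 0} = -5 + \frac{7 + 2 N}{N}$)
$\frac{1}{95304 + z{\left(q{\left(-8 \right)} \right)}} = \frac{1}{95304 - \left(3 - \frac{7}{-8}\right)} = \frac{1}{95304 + \left(-3 + 7 \left(- \frac{1}{8}\right)\right)} = \frac{1}{95304 - \frac{31}{8}} = \frac{1}{\frac{762401}{8}} = \frac{8}{762401}$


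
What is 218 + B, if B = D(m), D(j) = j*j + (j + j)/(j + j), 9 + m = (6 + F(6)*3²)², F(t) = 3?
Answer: 1166619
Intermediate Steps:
m = 1080 (m = -9 + (6 + 3*3²)² = -9 + (6 + 3*9)² = -9 + (6 + 27)² = -9 + 33² = -9 + 1089 = 1080)
D(j) = 1 + j² (D(j) = j² + (2*j)/((2*j)) = j² + (2*j)*(1/(2*j)) = j² + 1 = 1 + j²)
B = 1166401 (B = 1 + 1080² = 1 + 1166400 = 1166401)
218 + B = 218 + 1166401 = 1166619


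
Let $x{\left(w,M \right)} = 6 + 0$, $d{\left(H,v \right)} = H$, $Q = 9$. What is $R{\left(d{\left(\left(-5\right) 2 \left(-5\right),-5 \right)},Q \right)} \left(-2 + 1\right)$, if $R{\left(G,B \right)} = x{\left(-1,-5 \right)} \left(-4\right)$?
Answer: $24$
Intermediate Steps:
$x{\left(w,M \right)} = 6$
$R{\left(G,B \right)} = -24$ ($R{\left(G,B \right)} = 6 \left(-4\right) = -24$)
$R{\left(d{\left(\left(-5\right) 2 \left(-5\right),-5 \right)},Q \right)} \left(-2 + 1\right) = - 24 \left(-2 + 1\right) = \left(-24\right) \left(-1\right) = 24$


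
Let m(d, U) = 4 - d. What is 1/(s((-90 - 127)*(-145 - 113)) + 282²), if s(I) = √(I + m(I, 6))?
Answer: 1/79526 ≈ 1.2574e-5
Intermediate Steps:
s(I) = 2 (s(I) = √(I + (4 - I)) = √4 = 2)
1/(s((-90 - 127)*(-145 - 113)) + 282²) = 1/(2 + 282²) = 1/(2 + 79524) = 1/79526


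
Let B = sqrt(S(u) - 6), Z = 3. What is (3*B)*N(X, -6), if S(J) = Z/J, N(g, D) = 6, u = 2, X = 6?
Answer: 27*I*sqrt(2) ≈ 38.184*I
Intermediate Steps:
S(J) = 3/J
B = 3*I*sqrt(2)/2 (B = sqrt(3/2 - 6) = sqrt(-9/2) = 3*I*sqrt(2)/2 ≈ 2.1213*I)
(3*B)*N(X, -6) = (3*(3*I*sqrt(2)/2))*6 = (9*I*sqrt(2)/2)*6 = 27*I*sqrt(2)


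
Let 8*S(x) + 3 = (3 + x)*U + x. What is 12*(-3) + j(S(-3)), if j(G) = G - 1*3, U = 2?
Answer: -159/4 ≈ -39.750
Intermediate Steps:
S(x) = 3/8 + 3*x/8 (S(x) = -3/8 + ((3 + x)*2 + x)/8 = -3/8 + ((6 + 2*x) + x)/8 = -3/8 + (6 + 3*x)/8 = -3/8 + (¾ + 3*x/8) = 3/8 + 3*x/8)
j(G) = -3 + G (j(G) = G - 3 = -3 + G)
12*(-3) + j(S(-3)) = 12*(-3) + (-3 + (3/8 + (3/8)*(-3))) = -36 + (-3 + (3/8 - 9/8)) = -36 + (-3 - ¾) = -36 - 15/4 = -159/4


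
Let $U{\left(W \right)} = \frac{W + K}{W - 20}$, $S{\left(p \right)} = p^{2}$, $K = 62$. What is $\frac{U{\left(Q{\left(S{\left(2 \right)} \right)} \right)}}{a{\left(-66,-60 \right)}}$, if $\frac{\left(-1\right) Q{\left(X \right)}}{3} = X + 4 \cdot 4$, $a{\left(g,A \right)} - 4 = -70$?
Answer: $\frac{1}{2640} \approx 0.00037879$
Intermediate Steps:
$a{\left(g,A \right)} = -66$ ($a{\left(g,A \right)} = 4 - 70 = -66$)
$Q{\left(X \right)} = -48 - 3 X$ ($Q{\left(X \right)} = - 3 \left(X + 4 \cdot 4\right) = - 3 \left(X + 16\right) = - 3 \left(16 + X\right) = -48 - 3 X$)
$U{\left(W \right)} = \frac{62 + W}{-20 + W}$ ($U{\left(W \right)} = \frac{W + 62}{W - 20} = \frac{62 + W}{-20 + W}$)
$\frac{U{\left(Q{\left(S{\left(2 \right)} \right)} \right)}}{a{\left(-66,-60 \right)}} = \frac{\frac{1}{-20 - \left(48 + 3 \cdot 2^{2}\right)} \left(62 - \left(48 + 3 \cdot 2^{2}\right)\right)}{-66} = \frac{62 - 60}{-20 - 60} \left(- \frac{1}{66}\right) = \frac{1}{-80} \cdot 2 \left(- \frac{1}{66}\right) = \left(- \frac{1}{80}\right) 2 \left(- \frac{1}{66}\right) = \left(- \frac{1}{40}\right) \left(- \frac{1}{66}\right) = \frac{1}{2640}$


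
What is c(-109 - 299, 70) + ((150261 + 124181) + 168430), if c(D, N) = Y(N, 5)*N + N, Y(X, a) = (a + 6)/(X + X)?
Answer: 885895/2 ≈ 4.4295e+5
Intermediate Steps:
Y(X, a) = (6 + a)/(2*X) (Y(X, a) = (6 + a)/((2*X)) = (6 + a)*(1/(2*X)) = (6 + a)/(2*X))
c(D, N) = 11/2 + N (c(D, N) = ((6 + 5)/(2*N))*N + N = ((1/2)*11/N)*N + N = (11/(2*N))*N + N = 11/2 + N)
c(-109 - 299, 70) + ((150261 + 124181) + 168430) = (11/2 + 70) + ((150261 + 124181) + 168430) = 151/2 + (274442 + 168430) = 151/2 + 442872 = 885895/2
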